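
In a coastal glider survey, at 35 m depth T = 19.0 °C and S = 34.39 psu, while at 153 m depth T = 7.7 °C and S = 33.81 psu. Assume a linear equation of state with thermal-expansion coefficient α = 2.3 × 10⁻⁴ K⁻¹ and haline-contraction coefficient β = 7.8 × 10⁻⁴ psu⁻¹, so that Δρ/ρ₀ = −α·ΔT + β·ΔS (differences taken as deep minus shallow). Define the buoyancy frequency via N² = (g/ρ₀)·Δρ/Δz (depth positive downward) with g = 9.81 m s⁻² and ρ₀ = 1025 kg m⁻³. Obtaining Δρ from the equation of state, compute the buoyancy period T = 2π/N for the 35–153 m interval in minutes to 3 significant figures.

7.84 min

ΔT = -11.3 K, ΔS = -0.58 psu (deep − shallow).
Δρ/ρ₀ = −αΔT + βΔS = 2.599 × 10⁻³ − 4.524 × 10⁻⁴ = 2.1466 × 10⁻³, so Δρ ≈ 2.200 kg m⁻³.
N² = (g/ρ₀)·Δρ/Δz = g·(Δρ/ρ₀)/Δz = 9.81 × 2.1466 × 10⁻³ / 118 = 1.7846 × 10⁻⁴ s⁻².
N = √(1.7846 × 10⁻⁴) = 0.013359 rad s⁻¹ → T = 2π/N = 470.33 s = 7.8388 min ≈ 7.84 min.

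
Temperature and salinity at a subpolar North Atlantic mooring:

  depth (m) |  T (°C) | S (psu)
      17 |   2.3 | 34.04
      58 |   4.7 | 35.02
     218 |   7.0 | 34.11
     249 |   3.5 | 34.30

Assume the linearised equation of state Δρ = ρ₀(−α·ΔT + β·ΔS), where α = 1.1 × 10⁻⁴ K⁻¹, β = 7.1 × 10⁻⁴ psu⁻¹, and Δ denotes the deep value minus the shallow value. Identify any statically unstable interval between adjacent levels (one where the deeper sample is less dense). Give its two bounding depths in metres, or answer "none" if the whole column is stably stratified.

58–218 m

Evaluate Δρ/ρ₀ = −αΔT + βΔS across each adjacent pair:
  17–58 m: −αΔT+βΔS = −(1.1 × 10⁻⁴)(+2.4)+(7.1 × 10⁻⁴)(+0.98) = 4.3 × 10⁻⁴ → stable
  58–218 m: −αΔT+βΔS = −(1.1 × 10⁻⁴)(+2.3)+(7.1 × 10⁻⁴)(-0.91) = -9.0 × 10⁻⁴ → UNSTABLE
  218–249 m: −αΔT+βΔS = −(1.1 × 10⁻⁴)(-3.5)+(7.1 × 10⁻⁴)(+0.19) = 5.2 × 10⁻⁴ → stable
The 58–218 m interval has Δρ < 0: lighter water underlies denser water.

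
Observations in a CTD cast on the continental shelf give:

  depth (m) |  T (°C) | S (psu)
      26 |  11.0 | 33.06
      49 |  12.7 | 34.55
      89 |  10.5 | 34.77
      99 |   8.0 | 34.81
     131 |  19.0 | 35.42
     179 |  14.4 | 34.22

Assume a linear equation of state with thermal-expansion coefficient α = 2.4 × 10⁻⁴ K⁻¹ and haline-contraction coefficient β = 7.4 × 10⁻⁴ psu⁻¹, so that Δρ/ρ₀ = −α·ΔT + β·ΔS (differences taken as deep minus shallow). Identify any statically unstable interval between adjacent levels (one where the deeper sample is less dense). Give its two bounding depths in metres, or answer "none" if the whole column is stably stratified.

99–131 m

Evaluate Δρ/ρ₀ = −αΔT + βΔS across each adjacent pair:
  26–49 m: −αΔT+βΔS = −(2.4 × 10⁻⁴)(+1.7)+(7.4 × 10⁻⁴)(+1.49) = 6.9 × 10⁻⁴ → stable
  49–89 m: −αΔT+βΔS = −(2.4 × 10⁻⁴)(-2.2)+(7.4 × 10⁻⁴)(+0.22) = 6.9 × 10⁻⁴ → stable
  89–99 m: −αΔT+βΔS = −(2.4 × 10⁻⁴)(-2.5)+(7.4 × 10⁻⁴)(+0.04) = 6.3 × 10⁻⁴ → stable
  99–131 m: −αΔT+βΔS = −(2.4 × 10⁻⁴)(+11.0)+(7.4 × 10⁻⁴)(+0.61) = -2.2 × 10⁻³ → UNSTABLE
  131–179 m: −αΔT+βΔS = −(2.4 × 10⁻⁴)(-4.6)+(7.4 × 10⁻⁴)(-1.20) = 2.2 × 10⁻⁴ → stable
The 99–131 m interval has Δρ < 0: lighter water underlies denser water.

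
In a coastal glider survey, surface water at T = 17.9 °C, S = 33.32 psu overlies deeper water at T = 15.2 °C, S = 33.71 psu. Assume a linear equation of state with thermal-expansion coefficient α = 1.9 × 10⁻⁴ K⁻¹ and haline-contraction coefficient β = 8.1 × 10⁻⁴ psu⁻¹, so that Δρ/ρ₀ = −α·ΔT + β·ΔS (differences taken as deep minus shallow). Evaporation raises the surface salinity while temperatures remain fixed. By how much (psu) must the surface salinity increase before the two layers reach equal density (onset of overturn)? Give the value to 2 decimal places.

Neutral buoyancy requires −α(T_deep − T_surf) + β(S_deep − S_surf′) = 0.
S_surf′ = S_deep − (α/β)·ΔT = 33.71 − (1.9 × 10⁻⁴/8.1 × 10⁻⁴)·(-2.7) = 34.3433 psu.
Increase required: 34.3433 − 33.32 = 1.0233 psu.

1.02 psu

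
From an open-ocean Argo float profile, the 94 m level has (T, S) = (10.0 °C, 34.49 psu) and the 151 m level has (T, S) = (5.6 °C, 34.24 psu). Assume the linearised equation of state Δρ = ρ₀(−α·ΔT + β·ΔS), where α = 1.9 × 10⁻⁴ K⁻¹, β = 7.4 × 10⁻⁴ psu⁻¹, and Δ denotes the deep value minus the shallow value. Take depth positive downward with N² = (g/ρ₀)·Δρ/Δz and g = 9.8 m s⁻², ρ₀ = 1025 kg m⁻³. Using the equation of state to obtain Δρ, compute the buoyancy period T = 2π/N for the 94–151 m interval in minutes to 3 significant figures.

ΔT = -4.4 K, ΔS = -0.25 psu (deep − shallow).
Δρ/ρ₀ = −αΔT + βΔS = 8.36 × 10⁻⁴ − 1.85 × 10⁻⁴ = 6.51 × 10⁻⁴, so Δρ ≈ 0.6673 kg m⁻³.
N² = (g/ρ₀)·Δρ/Δz = g·(Δρ/ρ₀)/Δz = 9.8 × 6.51 × 10⁻⁴ / 57 = 1.1193 × 10⁻⁴ s⁻².
N = √(1.1193 × 10⁻⁴) = 0.010580 rad s⁻¹ → T = 2π/N = 593.87 s = 9.8978 min ≈ 9.90 min.

9.90 min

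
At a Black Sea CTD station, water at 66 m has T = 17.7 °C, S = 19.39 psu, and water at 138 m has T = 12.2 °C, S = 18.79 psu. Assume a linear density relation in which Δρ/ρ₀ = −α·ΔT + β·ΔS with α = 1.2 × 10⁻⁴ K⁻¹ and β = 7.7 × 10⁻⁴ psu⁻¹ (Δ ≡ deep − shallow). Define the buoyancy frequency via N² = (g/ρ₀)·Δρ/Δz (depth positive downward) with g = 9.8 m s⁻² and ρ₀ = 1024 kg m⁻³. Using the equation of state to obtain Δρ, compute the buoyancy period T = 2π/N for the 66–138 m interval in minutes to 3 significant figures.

ΔT = -5.5 K, ΔS = -0.60 psu (deep − shallow).
Δρ/ρ₀ = −αΔT + βΔS = 6.60 × 10⁻⁴ − 4.62 × 10⁻⁴ = 1.98 × 10⁻⁴, so Δρ ≈ 0.2028 kg m⁻³.
N² = (g/ρ₀)·Δρ/Δz = g·(Δρ/ρ₀)/Δz = 9.8 × 1.98 × 10⁻⁴ / 72 = 2.6950 × 10⁻⁵ s⁻².
N = √(2.6950 × 10⁻⁵) = 5.1913 × 10⁻³ rad s⁻¹ → T = 2π/N = 1.2103 × 10³ s = 20.172 min ≈ 20.2 min.

20.2 min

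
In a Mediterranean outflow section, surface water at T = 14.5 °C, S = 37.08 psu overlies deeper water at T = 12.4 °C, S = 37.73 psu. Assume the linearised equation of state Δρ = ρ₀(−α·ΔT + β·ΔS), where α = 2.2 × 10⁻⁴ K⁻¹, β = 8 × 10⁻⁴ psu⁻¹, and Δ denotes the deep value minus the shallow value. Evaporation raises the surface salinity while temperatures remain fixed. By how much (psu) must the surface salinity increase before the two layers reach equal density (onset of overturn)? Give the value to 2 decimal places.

1.23 psu

Neutral buoyancy requires −α(T_deep − T_surf) + β(S_deep − S_surf′) = 0.
S_surf′ = S_deep − (α/β)·ΔT = 37.73 − (2.2 × 10⁻⁴/8 × 10⁻⁴)·(-2.1) = 38.3075 psu.
Increase required: 38.3075 − 37.08 = 1.2275 psu.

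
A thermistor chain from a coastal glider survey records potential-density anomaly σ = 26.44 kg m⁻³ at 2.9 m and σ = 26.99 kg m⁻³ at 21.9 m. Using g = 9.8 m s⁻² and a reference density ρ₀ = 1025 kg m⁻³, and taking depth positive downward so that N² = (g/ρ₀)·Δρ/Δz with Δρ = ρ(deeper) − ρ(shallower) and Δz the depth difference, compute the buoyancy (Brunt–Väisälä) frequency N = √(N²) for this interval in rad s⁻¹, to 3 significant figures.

Δρ = 1026.99 − 1026.44 = 0.55 kg m⁻³ over Δz = 21.9 − 2.9 = 19 m.
N² = (9.8/1025) × (0.55/19) = 2.7677 × 10⁻⁴ s⁻².
N = √(2.7677 × 10⁻⁴) = 0.016636 rad s⁻¹ ≈ 0.0166 rad s⁻¹.
A positive N² confirms static stability across the interval.

0.0166 rad s⁻¹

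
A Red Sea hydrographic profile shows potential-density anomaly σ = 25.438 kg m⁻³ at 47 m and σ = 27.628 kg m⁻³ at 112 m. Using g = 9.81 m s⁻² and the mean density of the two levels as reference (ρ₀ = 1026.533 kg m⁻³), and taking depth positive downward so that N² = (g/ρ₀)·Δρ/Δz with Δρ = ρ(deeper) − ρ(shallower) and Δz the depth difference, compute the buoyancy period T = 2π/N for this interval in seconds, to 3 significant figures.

350 s

Δρ = 1027.628 − 1025.438 = 2.190 kg m⁻³ over Δz = 112 − 47 = 65 m.
N² = (9.81/1026.533) × (2.190/65) = 3.2198 × 10⁻⁴ s⁻².
N = √(3.2198 × 10⁻⁴) = 0.017944 rad s⁻¹, so T = 2π/N = 350.16 s ≈ 350 s.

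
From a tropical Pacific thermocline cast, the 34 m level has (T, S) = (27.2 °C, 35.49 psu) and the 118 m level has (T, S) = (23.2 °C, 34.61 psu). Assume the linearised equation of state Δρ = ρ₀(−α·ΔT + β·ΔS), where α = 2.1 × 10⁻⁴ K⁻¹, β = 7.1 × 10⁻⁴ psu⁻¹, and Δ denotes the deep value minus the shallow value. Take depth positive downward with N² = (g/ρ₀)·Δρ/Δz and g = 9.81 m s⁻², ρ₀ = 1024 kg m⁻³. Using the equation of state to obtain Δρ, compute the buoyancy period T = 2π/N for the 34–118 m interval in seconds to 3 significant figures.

ΔT = -4.0 K, ΔS = -0.88 psu (deep − shallow).
Δρ/ρ₀ = −αΔT + βΔS = 8.40 × 10⁻⁴ − 6.248 × 10⁻⁴ = 2.152 × 10⁻⁴, so Δρ ≈ 0.2204 kg m⁻³.
N² = (g/ρ₀)·Δρ/Δz = g·(Δρ/ρ₀)/Δz = 9.81 × 2.152 × 10⁻⁴ / 84 = 2.5132 × 10⁻⁵ s⁻².
N = √(2.5132 × 10⁻⁵) = 5.0132 × 10⁻³ rad s⁻¹ → T = 2π/N = 1.2533 × 10³ s ≈ 1.25 × 10³ s.

1.25 × 10³ s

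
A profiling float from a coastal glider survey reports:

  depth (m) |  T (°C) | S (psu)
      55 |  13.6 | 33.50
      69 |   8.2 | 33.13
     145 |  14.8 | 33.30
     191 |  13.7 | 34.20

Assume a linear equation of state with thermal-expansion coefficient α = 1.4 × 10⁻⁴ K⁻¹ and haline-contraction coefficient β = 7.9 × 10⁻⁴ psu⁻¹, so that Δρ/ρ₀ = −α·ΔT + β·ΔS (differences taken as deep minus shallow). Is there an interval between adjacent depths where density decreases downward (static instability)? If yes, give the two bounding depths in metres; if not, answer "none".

Evaluate Δρ/ρ₀ = −αΔT + βΔS across each adjacent pair:
  55–69 m: −αΔT+βΔS = −(1.4 × 10⁻⁴)(-5.4)+(7.9 × 10⁻⁴)(-0.37) = 4.6 × 10⁻⁴ → stable
  69–145 m: −αΔT+βΔS = −(1.4 × 10⁻⁴)(+6.6)+(7.9 × 10⁻⁴)(+0.17) = -7.9 × 10⁻⁴ → UNSTABLE
  145–191 m: −αΔT+βΔS = −(1.4 × 10⁻⁴)(-1.1)+(7.9 × 10⁻⁴)(+0.90) = 8.7 × 10⁻⁴ → stable
The 69–145 m interval has Δρ < 0: lighter water underlies denser water.

69–145 m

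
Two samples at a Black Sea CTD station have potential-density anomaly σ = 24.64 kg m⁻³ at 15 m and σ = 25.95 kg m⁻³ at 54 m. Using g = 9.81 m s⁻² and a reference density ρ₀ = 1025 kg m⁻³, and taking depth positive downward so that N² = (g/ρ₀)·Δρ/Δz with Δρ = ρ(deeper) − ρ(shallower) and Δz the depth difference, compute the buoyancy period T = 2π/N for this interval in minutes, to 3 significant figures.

Δρ = 1025.95 − 1024.64 = 1.31 kg m⁻³ over Δz = 54 − 15 = 39 m.
N² = (9.81/1025) × (1.31/39) = 3.2148 × 10⁻⁴ s⁻².
N = √(3.2148 × 10⁻⁴) = 0.017930 rad s⁻¹, so T = 2π/N = 350.43 s = 5.8405 min ≈ 5.84 min.

5.84 min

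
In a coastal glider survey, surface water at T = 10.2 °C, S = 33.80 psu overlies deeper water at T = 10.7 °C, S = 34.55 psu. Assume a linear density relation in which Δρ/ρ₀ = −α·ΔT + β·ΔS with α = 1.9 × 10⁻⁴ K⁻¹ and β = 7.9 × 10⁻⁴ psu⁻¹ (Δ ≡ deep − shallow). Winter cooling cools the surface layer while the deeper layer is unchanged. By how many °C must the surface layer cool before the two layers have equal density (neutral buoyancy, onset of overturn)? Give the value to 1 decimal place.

2.6 °C

Neutral buoyancy requires Δρ = 0, i.e. −α(T_deep − T_surf′) + β(S_deep − S_surf) = 0.
T_surf′ = T_deep − (β/α)·ΔS = 10.7 − (7.9 × 10⁻⁴/1.9 × 10⁻⁴)·(+0.75) = 7.582 °C.
Cooling required: 10.2 − (7.582) = 2.618 °C.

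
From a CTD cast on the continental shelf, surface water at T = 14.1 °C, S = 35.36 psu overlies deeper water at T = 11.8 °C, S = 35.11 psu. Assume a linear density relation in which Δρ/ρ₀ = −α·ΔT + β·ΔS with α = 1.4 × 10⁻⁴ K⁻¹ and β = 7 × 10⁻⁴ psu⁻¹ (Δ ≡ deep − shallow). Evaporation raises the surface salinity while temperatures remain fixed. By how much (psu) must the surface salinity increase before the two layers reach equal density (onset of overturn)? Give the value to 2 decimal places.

0.21 psu

Neutral buoyancy requires −α(T_deep − T_surf) + β(S_deep − S_surf′) = 0.
S_surf′ = S_deep − (α/β)·ΔT = 35.11 − (1.4 × 10⁻⁴/7 × 10⁻⁴)·(-2.3) = 35.5700 psu.
Increase required: 35.5700 − 35.36 = 0.2100 psu.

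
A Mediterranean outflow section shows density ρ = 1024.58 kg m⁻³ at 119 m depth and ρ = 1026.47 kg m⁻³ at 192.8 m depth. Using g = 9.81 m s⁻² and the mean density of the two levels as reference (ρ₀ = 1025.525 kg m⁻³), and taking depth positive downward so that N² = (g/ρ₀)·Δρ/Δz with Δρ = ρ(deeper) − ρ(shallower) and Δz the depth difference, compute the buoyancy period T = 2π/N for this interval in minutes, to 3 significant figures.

6.69 min

Δρ = 1026.47 − 1024.58 = 1.89 kg m⁻³ over Δz = 192.8 − 119 = 73.8 m.
N² = (9.81/1025.525) × (1.89/73.8) = 2.4498 × 10⁻⁴ s⁻².
N = √(2.4498 × 10⁻⁴) = 0.015652 rad s⁻¹, so T = 2π/N = 401.43 s = 6.6905 min ≈ 6.69 min.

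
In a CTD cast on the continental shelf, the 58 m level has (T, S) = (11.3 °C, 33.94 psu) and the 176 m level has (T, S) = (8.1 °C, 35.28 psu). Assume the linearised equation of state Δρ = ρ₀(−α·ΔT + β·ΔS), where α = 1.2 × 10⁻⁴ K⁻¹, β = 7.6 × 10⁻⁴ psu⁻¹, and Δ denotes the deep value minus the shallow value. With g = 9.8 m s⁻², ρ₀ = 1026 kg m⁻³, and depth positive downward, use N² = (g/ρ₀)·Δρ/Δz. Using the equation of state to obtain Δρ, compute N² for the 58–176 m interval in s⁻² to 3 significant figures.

1.16 × 10⁻⁴ s⁻²

ΔT = -3.2 K, ΔS = +1.34 psu (deep − shallow).
Δρ/ρ₀ = −αΔT + βΔS = 3.84 × 10⁻⁴ + 1.0184 × 10⁻³ = 1.4024 × 10⁻³, so Δρ ≈ 1.439 kg m⁻³.
N² = (g/ρ₀)·Δρ/Δz = g·(Δρ/ρ₀)/Δz = 9.8 × 1.4024 × 10⁻³ / 118 = 1.1647 × 10⁻⁴ s⁻² ≈ 1.16 × 10⁻⁴ s⁻².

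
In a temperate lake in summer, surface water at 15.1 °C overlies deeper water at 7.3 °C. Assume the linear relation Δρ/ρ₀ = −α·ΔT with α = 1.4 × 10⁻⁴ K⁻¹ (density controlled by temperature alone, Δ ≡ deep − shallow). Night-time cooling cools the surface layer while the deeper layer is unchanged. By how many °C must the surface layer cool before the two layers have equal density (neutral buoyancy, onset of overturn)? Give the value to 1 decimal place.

With temperature the only control, equal density requires T_surf′ = T_deep.
T_surf′ = 7.3 °C.
Cooling required: 15.1 − 7.3 = 7.8 °C.

7.8 °C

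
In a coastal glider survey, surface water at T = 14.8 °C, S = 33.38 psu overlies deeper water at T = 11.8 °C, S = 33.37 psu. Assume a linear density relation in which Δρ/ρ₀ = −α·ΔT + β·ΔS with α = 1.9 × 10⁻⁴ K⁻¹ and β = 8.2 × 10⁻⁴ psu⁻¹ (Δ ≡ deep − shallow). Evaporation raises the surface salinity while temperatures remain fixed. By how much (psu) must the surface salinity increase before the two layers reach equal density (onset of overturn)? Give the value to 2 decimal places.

Neutral buoyancy requires −α(T_deep − T_surf) + β(S_deep − S_surf′) = 0.
S_surf′ = S_deep − (α/β)·ΔT = 33.37 − (1.9 × 10⁻⁴/8.2 × 10⁻⁴)·(-3.0) = 34.0651 psu.
Increase required: 34.0651 − 33.38 = 0.6851 psu.

0.69 psu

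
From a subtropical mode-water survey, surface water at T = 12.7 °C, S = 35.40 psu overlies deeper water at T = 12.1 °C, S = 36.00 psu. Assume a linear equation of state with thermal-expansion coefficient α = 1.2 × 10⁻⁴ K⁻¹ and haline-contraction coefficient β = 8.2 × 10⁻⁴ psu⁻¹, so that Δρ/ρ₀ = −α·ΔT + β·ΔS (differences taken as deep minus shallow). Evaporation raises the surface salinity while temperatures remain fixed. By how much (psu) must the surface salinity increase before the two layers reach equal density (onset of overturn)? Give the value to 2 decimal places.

0.69 psu

Neutral buoyancy requires −α(T_deep − T_surf) + β(S_deep − S_surf′) = 0.
S_surf′ = S_deep − (α/β)·ΔT = 36.00 − (1.2 × 10⁻⁴/8.2 × 10⁻⁴)·(-0.6) = 36.0878 psu.
Increase required: 36.0878 − 35.40 = 0.6878 psu.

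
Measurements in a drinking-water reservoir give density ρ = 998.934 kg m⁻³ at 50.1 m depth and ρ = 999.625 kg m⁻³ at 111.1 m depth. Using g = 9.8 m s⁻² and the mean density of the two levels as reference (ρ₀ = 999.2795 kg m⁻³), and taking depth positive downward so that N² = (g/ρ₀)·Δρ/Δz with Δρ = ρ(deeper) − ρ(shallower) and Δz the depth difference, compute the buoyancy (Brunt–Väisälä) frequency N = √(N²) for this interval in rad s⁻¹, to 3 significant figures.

0.0105 rad s⁻¹

Δρ = 999.625 − 998.934 = 0.691 kg m⁻³ over Δz = 111.1 − 50.1 = 61 m.
N² = (9.8/999.2795) × (0.691/61) = 1.1109 × 10⁻⁴ s⁻².
N = √(1.1109 × 10⁻⁴) = 0.010540 rad s⁻¹ ≈ 0.0105 rad s⁻¹.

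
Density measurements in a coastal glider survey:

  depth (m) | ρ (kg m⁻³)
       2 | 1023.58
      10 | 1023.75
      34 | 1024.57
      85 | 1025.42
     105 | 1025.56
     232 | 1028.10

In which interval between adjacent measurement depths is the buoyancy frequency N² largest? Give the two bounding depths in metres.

10–34 m

Compute the density gradient over each adjacent pair:
  2–10 m: Δρ/Δz = 0.17/8 = 0.021 kg m⁻⁴
  10–34 m: Δρ/Δz = 0.82/24 = 0.034 kg m⁻⁴
  34–85 m: Δρ/Δz = 0.85/51 = 0.017 kg m⁻⁴
  85–105 m: Δρ/Δz = 0.14/20 = 7.0 × 10⁻³ kg m⁻⁴
  105–232 m: Δρ/Δz = 2.54/127 = 0.020 kg m⁻⁴
The largest gradient is in the 10–34 m interval — the pycnocline.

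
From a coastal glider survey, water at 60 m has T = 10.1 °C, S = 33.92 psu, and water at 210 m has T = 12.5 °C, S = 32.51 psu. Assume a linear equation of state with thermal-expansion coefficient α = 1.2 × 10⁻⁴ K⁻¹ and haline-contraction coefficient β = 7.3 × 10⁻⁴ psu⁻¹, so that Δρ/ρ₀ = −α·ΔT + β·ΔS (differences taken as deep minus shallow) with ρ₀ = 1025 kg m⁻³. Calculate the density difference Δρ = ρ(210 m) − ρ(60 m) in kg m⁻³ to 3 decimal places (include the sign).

-1.350 kg m⁻³

ΔT = +2.4 K, ΔS = -1.41 psu (deep − shallow).
Δρ/ρ₀ = −(1.2 × 10⁻⁴)(+2.4) + (7.3 × 10⁻⁴)(-1.41) = -1.3173 × 10⁻³.
Δρ = 1025 × (-1.3173 × 10⁻³) = -1.350 kg m⁻³.
Negative Δρ: lighter below, statically unstable.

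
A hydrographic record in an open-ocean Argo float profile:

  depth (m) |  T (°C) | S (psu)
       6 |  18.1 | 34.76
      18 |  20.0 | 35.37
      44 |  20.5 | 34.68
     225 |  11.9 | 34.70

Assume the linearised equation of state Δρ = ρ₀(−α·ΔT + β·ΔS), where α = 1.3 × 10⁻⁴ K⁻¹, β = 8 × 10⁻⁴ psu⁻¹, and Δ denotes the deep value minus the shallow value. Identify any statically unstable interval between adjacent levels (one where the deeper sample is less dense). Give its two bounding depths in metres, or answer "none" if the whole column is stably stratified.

18–44 m

Evaluate Δρ/ρ₀ = −αΔT + βΔS across each adjacent pair:
  6–18 m: −αΔT+βΔS = −(1.3 × 10⁻⁴)(+1.9)+(8 × 10⁻⁴)(+0.61) = 2.4 × 10⁻⁴ → stable
  18–44 m: −αΔT+βΔS = −(1.3 × 10⁻⁴)(+0.5)+(8 × 10⁻⁴)(-0.69) = -6.2 × 10⁻⁴ → UNSTABLE
  44–225 m: −αΔT+βΔS = −(1.3 × 10⁻⁴)(-8.6)+(8 × 10⁻⁴)(+0.02) = 1.1 × 10⁻³ → stable
The 18–44 m interval has Δρ < 0: lighter water underlies denser water.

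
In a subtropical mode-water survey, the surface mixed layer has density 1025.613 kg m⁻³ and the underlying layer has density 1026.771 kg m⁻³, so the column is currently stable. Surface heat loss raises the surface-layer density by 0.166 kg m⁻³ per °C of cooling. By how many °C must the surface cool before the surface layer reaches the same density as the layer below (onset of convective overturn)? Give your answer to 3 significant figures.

Density deficit of the surface layer: 1026.771 − 1025.613 = 1.158 kg m⁻³.
Required change = 1.158 / 0.166 = 6.98 °C.

6.98 °C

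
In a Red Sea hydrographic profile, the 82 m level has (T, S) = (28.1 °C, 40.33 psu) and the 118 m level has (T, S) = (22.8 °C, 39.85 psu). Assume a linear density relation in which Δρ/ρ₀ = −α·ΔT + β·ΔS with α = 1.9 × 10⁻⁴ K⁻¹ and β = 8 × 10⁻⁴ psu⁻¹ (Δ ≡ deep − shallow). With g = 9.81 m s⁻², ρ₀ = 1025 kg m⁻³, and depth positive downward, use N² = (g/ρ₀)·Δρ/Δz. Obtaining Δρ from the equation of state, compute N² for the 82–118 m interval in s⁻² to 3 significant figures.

ΔT = -5.3 K, ΔS = -0.48 psu (deep − shallow).
Δρ/ρ₀ = −αΔT + βΔS = 1.007 × 10⁻³ − 3.84 × 10⁻⁴ = 6.23 × 10⁻⁴, so Δρ ≈ 0.6386 kg m⁻³.
N² = (g/ρ₀)·Δρ/Δz = g·(Δρ/ρ₀)/Δz = 9.81 × 6.23 × 10⁻⁴ / 36 = 1.6977 × 10⁻⁴ s⁻² ≈ 1.70 × 10⁻⁴ s⁻².

1.70 × 10⁻⁴ s⁻²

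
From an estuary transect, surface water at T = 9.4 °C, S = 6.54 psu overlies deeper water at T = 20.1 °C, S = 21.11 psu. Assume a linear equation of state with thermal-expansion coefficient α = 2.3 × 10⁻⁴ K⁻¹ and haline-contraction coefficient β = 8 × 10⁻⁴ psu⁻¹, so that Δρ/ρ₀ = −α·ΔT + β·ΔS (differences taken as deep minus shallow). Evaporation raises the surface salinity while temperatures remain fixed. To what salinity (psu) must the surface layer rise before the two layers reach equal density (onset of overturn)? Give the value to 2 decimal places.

Neutral buoyancy requires −α(T_deep − T_surf) + β(S_deep − S_surf′) = 0.
S_surf′ = S_deep − (α/β)·ΔT = 21.11 − (2.3 × 10⁻⁴/8 × 10⁻⁴)·(+10.7) = 18.0338 psu.
Increase required: 18.0338 − 6.54 = 11.4938 psu.

18.03 psu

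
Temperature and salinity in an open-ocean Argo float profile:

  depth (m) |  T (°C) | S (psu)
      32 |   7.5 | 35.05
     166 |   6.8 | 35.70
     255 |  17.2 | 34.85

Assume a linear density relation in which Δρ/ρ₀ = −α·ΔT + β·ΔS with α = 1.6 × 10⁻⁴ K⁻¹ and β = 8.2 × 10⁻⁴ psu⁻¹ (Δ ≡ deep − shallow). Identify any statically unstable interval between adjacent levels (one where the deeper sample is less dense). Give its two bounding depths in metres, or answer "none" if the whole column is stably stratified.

Evaluate Δρ/ρ₀ = −αΔT + βΔS across each adjacent pair:
  32–166 m: −αΔT+βΔS = −(1.6 × 10⁻⁴)(-0.7)+(8.2 × 10⁻⁴)(+0.65) = 6.5 × 10⁻⁴ → stable
  166–255 m: −αΔT+βΔS = −(1.6 × 10⁻⁴)(+10.4)+(8.2 × 10⁻⁴)(-0.85) = -2.4 × 10⁻³ → UNSTABLE
The 166–255 m interval has Δρ < 0: lighter water underlies denser water.

166–255 m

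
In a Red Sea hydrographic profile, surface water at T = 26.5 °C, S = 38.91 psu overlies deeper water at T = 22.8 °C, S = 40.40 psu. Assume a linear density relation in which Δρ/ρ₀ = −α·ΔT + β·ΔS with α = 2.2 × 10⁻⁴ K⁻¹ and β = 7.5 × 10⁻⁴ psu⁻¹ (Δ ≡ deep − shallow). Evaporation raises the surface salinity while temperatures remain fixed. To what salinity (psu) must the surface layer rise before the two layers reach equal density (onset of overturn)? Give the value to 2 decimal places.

41.49 psu

Neutral buoyancy requires −α(T_deep − T_surf) + β(S_deep − S_surf′) = 0.
S_surf′ = S_deep − (α/β)·ΔT = 40.40 − (2.2 × 10⁻⁴/7.5 × 10⁻⁴)·(-3.7) = 41.4853 psu.
Increase required: 41.4853 − 38.91 = 2.5753 psu.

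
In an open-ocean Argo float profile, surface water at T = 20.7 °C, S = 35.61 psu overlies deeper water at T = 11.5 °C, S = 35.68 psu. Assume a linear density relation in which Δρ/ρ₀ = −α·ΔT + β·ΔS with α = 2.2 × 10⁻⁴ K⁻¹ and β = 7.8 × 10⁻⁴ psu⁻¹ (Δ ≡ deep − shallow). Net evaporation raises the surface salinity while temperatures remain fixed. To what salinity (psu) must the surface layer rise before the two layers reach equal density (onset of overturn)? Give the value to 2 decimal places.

Neutral buoyancy requires −α(T_deep − T_surf) + β(S_deep − S_surf′) = 0.
S_surf′ = S_deep − (α/β)·ΔT = 35.68 − (2.2 × 10⁻⁴/7.8 × 10⁻⁴)·(-9.2) = 38.2749 psu.
Increase required: 38.2749 − 35.61 = 2.6649 psu.

38.27 psu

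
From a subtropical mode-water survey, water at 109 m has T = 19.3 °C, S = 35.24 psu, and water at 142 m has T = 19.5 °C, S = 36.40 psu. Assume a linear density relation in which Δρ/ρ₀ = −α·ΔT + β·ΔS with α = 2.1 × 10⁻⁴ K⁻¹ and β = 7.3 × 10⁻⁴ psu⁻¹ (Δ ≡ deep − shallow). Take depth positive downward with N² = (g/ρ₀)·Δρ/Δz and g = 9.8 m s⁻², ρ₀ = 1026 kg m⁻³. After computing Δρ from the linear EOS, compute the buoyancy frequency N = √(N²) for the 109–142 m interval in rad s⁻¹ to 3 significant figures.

0.0155 rad s⁻¹

ΔT = +0.2 K, ΔS = +1.16 psu (deep − shallow).
Δρ/ρ₀ = −αΔT + βΔS = -4.20 × 10⁻⁵ + 8.468 × 10⁻⁴ = 8.048 × 10⁻⁴, so Δρ ≈ 0.8257 kg m⁻³.
N² = (g/ρ₀)·Δρ/Δz = g·(Δρ/ρ₀)/Δz = 9.8 × 8.048 × 10⁻⁴ / 33 = 2.3900 × 10⁻⁴ s⁻².
N = √(2.3900 × 10⁻⁴) = 0.015460 rad s⁻¹ ≈ 0.0155 rad s⁻¹.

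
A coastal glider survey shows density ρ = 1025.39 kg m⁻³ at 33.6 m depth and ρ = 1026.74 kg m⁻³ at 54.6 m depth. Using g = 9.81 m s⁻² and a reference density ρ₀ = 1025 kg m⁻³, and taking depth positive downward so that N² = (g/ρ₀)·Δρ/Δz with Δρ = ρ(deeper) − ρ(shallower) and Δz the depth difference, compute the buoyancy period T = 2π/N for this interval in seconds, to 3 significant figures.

Δρ = 1026.74 − 1025.39 = 1.35 kg m⁻³ over Δz = 54.6 − 33.6 = 21 m.
N² = (9.81/1025) × (1.35/21) = 6.1526 × 10⁻⁴ s⁻².
N = √(6.1526 × 10⁻⁴) = 0.024804 rad s⁻¹, so T = 2π/N = 253.31 s ≈ 253 s.
A positive N² confirms static stability across the interval.

253 s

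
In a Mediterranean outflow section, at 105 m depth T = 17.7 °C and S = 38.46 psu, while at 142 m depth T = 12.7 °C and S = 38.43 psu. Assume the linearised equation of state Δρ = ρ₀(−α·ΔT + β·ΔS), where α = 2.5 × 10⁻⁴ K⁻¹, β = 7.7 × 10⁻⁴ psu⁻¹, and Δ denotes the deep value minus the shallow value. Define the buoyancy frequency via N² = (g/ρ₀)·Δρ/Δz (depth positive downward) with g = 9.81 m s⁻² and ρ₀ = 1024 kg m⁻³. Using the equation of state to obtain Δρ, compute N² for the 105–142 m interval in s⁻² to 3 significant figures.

3.25 × 10⁻⁴ s⁻²

ΔT = -5.0 K, ΔS = -0.03 psu (deep − shallow).
Δρ/ρ₀ = −αΔT + βΔS = 1.25 × 10⁻³ − 2.31 × 10⁻⁵ = 1.2269 × 10⁻³, so Δρ ≈ 1.256 kg m⁻³.
N² = (g/ρ₀)·Δρ/Δz = g·(Δρ/ρ₀)/Δz = 9.81 × 1.2269 × 10⁻³ / 37 = 3.2529 × 10⁻⁴ s⁻² ≈ 3.25 × 10⁻⁴ s⁻².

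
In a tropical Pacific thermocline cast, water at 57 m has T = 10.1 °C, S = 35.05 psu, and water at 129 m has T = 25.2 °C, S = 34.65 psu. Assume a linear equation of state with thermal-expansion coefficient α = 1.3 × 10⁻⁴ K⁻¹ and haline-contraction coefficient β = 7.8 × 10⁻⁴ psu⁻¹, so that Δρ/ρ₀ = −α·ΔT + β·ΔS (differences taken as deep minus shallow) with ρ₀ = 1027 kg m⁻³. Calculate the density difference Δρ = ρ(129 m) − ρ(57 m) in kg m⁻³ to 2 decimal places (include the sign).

-2.34 kg m⁻³

ΔT = +15.1 K, ΔS = -0.40 psu (deep − shallow).
Δρ/ρ₀ = −(1.3 × 10⁻⁴)(+15.1) + (7.8 × 10⁻⁴)(-0.40) = -2.275 × 10⁻³.
Δρ = 1027 × (-2.275 × 10⁻³) = -2.34 kg m⁻³.
Negative Δρ: lighter below, statically unstable.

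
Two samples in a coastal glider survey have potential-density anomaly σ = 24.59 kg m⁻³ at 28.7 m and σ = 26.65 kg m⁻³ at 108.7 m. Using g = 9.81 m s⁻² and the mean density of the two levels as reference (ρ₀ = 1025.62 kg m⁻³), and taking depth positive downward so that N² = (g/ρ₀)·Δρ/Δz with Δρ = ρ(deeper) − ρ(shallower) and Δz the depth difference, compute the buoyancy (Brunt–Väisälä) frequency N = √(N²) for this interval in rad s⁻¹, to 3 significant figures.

Δρ = 1026.65 − 1024.59 = 2.06 kg m⁻³ over Δz = 108.7 − 28.7 = 80 m.
N² = (9.81/1025.62) × (2.06/80) = 2.4630 × 10⁻⁴ s⁻².
N = √(2.4630 × 10⁻⁴) = 0.015694 rad s⁻¹ ≈ 0.0157 rad s⁻¹.
N² > 0, so the interval is statically stable.

0.0157 rad s⁻¹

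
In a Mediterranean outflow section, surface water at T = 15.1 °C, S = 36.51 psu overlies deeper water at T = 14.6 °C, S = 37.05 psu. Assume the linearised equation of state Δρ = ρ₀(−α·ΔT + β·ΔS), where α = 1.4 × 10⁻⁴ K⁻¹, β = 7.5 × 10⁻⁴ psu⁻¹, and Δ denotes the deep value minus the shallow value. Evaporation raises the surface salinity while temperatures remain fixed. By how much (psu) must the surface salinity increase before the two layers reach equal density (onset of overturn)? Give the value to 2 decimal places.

Neutral buoyancy requires −α(T_deep − T_surf) + β(S_deep − S_surf′) = 0.
S_surf′ = S_deep − (α/β)·ΔT = 37.05 − (1.4 × 10⁻⁴/7.5 × 10⁻⁴)·(-0.5) = 37.1433 psu.
Increase required: 37.1433 − 36.51 = 0.6333 psu.

0.63 psu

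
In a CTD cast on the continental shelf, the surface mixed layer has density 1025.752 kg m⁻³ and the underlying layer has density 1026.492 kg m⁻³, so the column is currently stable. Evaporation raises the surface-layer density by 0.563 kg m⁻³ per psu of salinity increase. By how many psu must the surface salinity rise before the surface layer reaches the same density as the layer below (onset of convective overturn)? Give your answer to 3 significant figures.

1.31 psu

Density deficit of the surface layer: 1026.492 − 1025.752 = 0.74 kg m⁻³.
Required change = 0.74 / 0.563 = 1.31 psu.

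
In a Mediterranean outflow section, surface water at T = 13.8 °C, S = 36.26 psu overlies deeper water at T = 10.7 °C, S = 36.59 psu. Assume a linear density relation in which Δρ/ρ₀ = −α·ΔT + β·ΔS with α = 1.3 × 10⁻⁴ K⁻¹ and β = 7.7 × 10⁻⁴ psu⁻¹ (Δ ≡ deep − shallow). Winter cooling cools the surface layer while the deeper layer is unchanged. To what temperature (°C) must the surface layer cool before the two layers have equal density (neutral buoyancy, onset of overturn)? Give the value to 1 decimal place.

8.7 °C

Neutral buoyancy requires Δρ = 0, i.e. −α(T_deep − T_surf′) + β(S_deep − S_surf) = 0.
T_surf′ = T_deep − (β/α)·ΔS = 10.7 − (7.7 × 10⁻⁴/1.3 × 10⁻⁴)·(+0.33) = 8.745 °C.
Cooling required: 13.8 − (8.745) = 5.055 °C.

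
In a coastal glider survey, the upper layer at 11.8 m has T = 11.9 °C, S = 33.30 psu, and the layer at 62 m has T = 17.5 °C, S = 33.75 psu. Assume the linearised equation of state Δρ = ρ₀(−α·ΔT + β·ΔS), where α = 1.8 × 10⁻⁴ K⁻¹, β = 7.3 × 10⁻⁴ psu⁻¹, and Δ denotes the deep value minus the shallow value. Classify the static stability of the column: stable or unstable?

unstable

ΔT = 17.5 − 11.9 = +5.6 K and ΔS = 33.75 − 33.30 = +0.45 psu (deep − shallow).
−αΔT = -1.008 × 10⁻³; βΔS = 3.285 × 10⁻⁴; sum Δρ/ρ₀ = -6.795 × 10⁻⁴.
Δρ/ρ₀ < 0, so Δρ < 0: deeper water is lighter → statically unstable; the column would overturn.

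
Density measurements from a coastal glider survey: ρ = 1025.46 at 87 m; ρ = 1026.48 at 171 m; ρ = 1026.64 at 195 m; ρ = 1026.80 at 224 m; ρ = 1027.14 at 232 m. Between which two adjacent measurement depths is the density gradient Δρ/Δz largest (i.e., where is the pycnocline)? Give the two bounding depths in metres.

Compute the density gradient over each adjacent pair:
  87–171 m: Δρ/Δz = 1.02/84 = 0.012 kg m⁻⁴
  171–195 m: Δρ/Δz = 0.16/24 = 6.7 × 10⁻³ kg m⁻⁴
  195–224 m: Δρ/Δz = 0.16/29 = 5.5 × 10⁻³ kg m⁻⁴
  224–232 m: Δρ/Δz = 0.34/8 = 0.043 kg m⁻⁴
The largest gradient is in the 224–232 m interval — the pycnocline.

224–232 m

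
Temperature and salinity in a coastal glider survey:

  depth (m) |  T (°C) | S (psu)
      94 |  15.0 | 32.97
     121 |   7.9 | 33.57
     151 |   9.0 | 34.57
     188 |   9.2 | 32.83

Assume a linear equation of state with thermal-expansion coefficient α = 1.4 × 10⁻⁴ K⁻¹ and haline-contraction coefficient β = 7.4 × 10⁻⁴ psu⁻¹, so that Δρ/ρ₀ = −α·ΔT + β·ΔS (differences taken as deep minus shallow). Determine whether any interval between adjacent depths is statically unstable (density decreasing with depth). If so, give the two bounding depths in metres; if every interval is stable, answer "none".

151–188 m

Evaluate Δρ/ρ₀ = −αΔT + βΔS across each adjacent pair:
  94–121 m: −αΔT+βΔS = −(1.4 × 10⁻⁴)(-7.1)+(7.4 × 10⁻⁴)(+0.60) = 1.4 × 10⁻³ → stable
  121–151 m: −αΔT+βΔS = −(1.4 × 10⁻⁴)(+1.1)+(7.4 × 10⁻⁴)(+1.00) = 5.9 × 10⁻⁴ → stable
  151–188 m: −αΔT+βΔS = −(1.4 × 10⁻⁴)(+0.2)+(7.4 × 10⁻⁴)(-1.74) = -1.3 × 10⁻³ → UNSTABLE
The 151–188 m interval has Δρ < 0: lighter water underlies denser water.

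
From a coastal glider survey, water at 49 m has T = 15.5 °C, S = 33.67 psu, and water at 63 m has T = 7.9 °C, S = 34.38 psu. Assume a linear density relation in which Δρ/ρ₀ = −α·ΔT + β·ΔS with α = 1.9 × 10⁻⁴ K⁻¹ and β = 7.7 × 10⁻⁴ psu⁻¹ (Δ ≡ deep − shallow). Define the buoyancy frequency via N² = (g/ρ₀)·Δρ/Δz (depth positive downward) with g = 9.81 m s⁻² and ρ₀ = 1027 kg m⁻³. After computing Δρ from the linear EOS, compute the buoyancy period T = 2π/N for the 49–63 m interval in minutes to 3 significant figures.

ΔT = -7.6 K, ΔS = +0.71 psu (deep − shallow).
Δρ/ρ₀ = −αΔT + βΔS = 1.444 × 10⁻³ + 5.467 × 10⁻⁴ = 1.9907 × 10⁻³, so Δρ ≈ 2.044 kg m⁻³.
N² = (g/ρ₀)·Δρ/Δz = g·(Δρ/ρ₀)/Δz = 9.81 × 1.9907 × 10⁻³ / 14 = 1.3949 × 10⁻³ s⁻².
N = √(1.3949 × 10⁻³) = 0.037348 rad s⁻¹ → T = 2π/N = 168.23 s = 2.8038 min ≈ 2.80 min.

2.80 min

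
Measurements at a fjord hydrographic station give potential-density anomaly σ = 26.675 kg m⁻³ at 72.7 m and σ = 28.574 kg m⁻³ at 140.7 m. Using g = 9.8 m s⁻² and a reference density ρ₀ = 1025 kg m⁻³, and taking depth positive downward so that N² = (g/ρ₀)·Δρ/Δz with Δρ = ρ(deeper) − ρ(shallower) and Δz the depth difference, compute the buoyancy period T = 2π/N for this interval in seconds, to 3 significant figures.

Δρ = 1028.574 − 1026.675 = 1.899 kg m⁻³ over Δz = 140.7 − 72.7 = 68 m.
N² = (9.8/1025) × (1.899/68) = 2.6700 × 10⁻⁴ s⁻².
N = √(2.6700 × 10⁻⁴) = 0.016340 rad s⁻¹, so T = 2π/N = 384.53 s ≈ 385 s.

385 s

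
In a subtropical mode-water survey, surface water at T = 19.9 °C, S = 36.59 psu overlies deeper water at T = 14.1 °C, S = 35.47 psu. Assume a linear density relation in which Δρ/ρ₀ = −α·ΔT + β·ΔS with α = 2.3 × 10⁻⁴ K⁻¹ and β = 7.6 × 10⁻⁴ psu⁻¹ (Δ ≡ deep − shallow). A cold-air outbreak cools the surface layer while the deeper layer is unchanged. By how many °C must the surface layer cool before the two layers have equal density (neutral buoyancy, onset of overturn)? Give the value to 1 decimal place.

2.1 °C

Neutral buoyancy requires Δρ = 0, i.e. −α(T_deep − T_surf′) + β(S_deep − S_surf) = 0.
T_surf′ = T_deep − (β/α)·ΔS = 14.1 − (7.6 × 10⁻⁴/2.3 × 10⁻⁴)·(-1.12) = 17.801 °C.
Cooling required: 19.9 − (17.801) = 2.099 °C.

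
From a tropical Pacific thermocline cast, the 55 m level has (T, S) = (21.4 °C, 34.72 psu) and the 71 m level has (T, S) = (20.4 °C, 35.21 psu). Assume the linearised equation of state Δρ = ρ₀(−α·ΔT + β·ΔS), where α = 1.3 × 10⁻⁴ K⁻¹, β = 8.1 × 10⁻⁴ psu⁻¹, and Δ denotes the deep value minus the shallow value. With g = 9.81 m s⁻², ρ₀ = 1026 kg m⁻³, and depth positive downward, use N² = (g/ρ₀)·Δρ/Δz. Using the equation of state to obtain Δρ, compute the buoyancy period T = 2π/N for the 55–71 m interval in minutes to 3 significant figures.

ΔT = -1.0 K, ΔS = +0.49 psu (deep − shallow).
Δρ/ρ₀ = −αΔT + βΔS = 1.30 × 10⁻⁴ + 3.969 × 10⁻⁴ = 5.269 × 10⁻⁴, so Δρ ≈ 0.5406 kg m⁻³.
N² = (g/ρ₀)·Δρ/Δz = g·(Δρ/ρ₀)/Δz = 9.81 × 5.269 × 10⁻⁴ / 16 = 3.2306 × 10⁻⁴ s⁻².
N = √(3.2306 × 10⁻⁴) = 0.017974 rad s⁻¹ → T = 2π/N = 349.57 s = 5.8262 min ≈ 5.83 min.

5.83 min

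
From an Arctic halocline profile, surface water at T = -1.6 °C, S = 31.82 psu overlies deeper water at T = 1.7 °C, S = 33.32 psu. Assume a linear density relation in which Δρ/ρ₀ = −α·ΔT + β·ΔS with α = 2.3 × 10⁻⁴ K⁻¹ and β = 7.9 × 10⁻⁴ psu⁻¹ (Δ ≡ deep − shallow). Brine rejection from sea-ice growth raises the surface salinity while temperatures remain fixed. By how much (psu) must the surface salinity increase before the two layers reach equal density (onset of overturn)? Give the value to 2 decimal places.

Neutral buoyancy requires −α(T_deep − T_surf) + β(S_deep − S_surf′) = 0.
S_surf′ = S_deep − (α/β)·ΔT = 33.32 − (2.3 × 10⁻⁴/7.9 × 10⁻⁴)·(+3.3) = 32.3592 psu.
Increase required: 32.3592 − 31.82 = 0.5392 psu.

0.54 psu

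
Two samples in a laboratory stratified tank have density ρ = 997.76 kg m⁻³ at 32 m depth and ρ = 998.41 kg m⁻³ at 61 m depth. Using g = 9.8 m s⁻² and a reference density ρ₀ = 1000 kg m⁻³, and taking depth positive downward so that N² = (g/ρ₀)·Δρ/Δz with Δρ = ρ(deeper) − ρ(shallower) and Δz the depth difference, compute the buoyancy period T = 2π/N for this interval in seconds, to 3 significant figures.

424 s

Δρ = 998.41 − 997.76 = 0.65 kg m⁻³ over Δz = 61 − 32 = 29 m.
N² = (9.8/1000) × (0.65/29) = 2.1966 × 10⁻⁴ s⁻².
N = √(2.1966 × 10⁻⁴) = 0.014821 rad s⁻¹, so T = 2π/N = 423.94 s ≈ 424 s.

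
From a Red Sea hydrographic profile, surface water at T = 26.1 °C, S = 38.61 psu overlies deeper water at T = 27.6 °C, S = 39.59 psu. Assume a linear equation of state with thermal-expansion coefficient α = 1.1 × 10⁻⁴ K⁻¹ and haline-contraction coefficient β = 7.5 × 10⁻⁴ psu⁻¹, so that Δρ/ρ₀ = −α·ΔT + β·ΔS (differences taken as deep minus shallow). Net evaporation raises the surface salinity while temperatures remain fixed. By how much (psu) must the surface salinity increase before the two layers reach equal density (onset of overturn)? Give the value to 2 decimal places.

Neutral buoyancy requires −α(T_deep − T_surf) + β(S_deep − S_surf′) = 0.
S_surf′ = S_deep − (α/β)·ΔT = 39.59 − (1.1 × 10⁻⁴/7.5 × 10⁻⁴)·(+1.5) = 39.3700 psu.
Increase required: 39.3700 − 38.61 = 0.7600 psu.

0.76 psu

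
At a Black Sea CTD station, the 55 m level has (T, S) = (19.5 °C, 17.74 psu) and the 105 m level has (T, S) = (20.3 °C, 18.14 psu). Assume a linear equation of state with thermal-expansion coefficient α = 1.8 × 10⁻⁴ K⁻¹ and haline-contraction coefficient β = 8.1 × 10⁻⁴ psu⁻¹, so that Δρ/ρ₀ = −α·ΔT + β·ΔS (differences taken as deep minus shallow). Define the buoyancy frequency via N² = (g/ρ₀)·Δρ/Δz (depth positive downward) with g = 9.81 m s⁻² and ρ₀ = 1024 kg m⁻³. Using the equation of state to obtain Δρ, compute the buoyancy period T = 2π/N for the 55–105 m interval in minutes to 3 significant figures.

17.6 min

ΔT = +0.8 K, ΔS = +0.40 psu (deep − shallow).
Δρ/ρ₀ = −αΔT + βΔS = -1.44 × 10⁻⁴ + 3.24 × 10⁻⁴ = 1.80 × 10⁻⁴, so Δρ ≈ 0.1843 kg m⁻³.
N² = (g/ρ₀)·Δρ/Δz = g·(Δρ/ρ₀)/Δz = 9.81 × 1.80 × 10⁻⁴ / 50 = 3.5316 × 10⁻⁵ s⁻².
N = √(3.5316 × 10⁻⁵) = 5.9427 × 10⁻³ rad s⁻¹ → T = 2π/N = 1.0573 × 10³ s = 17.622 min ≈ 17.6 min.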